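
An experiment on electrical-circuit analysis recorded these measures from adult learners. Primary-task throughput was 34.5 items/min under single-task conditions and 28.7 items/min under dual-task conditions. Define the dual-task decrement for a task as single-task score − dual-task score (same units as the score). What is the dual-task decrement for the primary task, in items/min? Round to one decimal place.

5.8

Decrement = 34.5 − 28.7 = 5.8000 items/min ≈ 5.8 items/min.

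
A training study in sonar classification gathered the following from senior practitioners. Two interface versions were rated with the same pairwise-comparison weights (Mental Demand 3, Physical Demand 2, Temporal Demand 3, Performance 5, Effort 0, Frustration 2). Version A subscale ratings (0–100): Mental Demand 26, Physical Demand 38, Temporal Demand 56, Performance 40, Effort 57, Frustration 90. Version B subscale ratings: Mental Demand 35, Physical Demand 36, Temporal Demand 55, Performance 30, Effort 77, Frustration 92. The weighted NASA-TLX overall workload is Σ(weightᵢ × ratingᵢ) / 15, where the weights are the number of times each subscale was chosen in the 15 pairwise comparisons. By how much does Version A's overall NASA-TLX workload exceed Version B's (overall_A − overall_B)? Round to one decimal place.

1.7

Version A weighted sum = 3·26 + 2·38 + 3·56 + 5·40 + 0·57 + 2·90 = 78 + 76 + 168 + 200 + 0 + 180 = 702; overall_A = 702/15 = 46.8000.
Version B weighted sum = 3·35 + 2·36 + 3·55 + 5·30 + 0·77 + 2·92 = 105 + 72 + 165 + 150 + 0 + 184 = 676; overall_B = 676/15 = 45.0667.
Difference = 46.8000 − 45.0667 = 1.7333 ≈ 1.7.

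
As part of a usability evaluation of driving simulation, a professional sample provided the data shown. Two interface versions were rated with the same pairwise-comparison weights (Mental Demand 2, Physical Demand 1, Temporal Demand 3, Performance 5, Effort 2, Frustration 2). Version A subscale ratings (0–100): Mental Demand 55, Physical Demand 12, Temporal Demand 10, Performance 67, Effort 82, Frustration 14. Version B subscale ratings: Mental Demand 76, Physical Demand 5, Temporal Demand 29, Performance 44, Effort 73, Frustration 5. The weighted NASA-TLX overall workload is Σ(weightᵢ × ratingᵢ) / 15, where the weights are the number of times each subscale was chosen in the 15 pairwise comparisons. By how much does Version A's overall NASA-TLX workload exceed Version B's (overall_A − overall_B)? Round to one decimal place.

3.9

Version A weighted sum = 2·55 + 1·12 + 3·10 + 5·67 + 2·82 + 2·14 = 110 + 12 + 30 + 335 + 164 + 28 = 679; overall_A = 679/15 = 45.2667.
Version B weighted sum = 2·76 + 1·5 + 3·29 + 5·44 + 2·73 + 2·5 = 152 + 5 + 87 + 220 + 146 + 10 = 620; overall_B = 620/15 = 41.3333.
Difference = 45.2667 − 41.3333 = 3.9334 ≈ 3.9.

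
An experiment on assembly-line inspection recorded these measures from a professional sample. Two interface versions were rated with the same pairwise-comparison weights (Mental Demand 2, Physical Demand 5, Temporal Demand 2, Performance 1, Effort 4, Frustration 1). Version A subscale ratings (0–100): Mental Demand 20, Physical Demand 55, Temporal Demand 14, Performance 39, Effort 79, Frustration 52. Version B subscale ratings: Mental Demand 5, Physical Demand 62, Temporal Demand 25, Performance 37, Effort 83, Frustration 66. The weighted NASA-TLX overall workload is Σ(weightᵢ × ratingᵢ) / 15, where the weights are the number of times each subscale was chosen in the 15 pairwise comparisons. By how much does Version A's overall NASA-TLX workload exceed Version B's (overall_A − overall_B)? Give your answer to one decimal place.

-3.7

Version A weighted sum = 2·20 + 5·55 + 2·14 + 1·39 + 4·79 + 1·52 = 40 + 275 + 28 + 39 + 316 + 52 = 750; overall_A = 750/15 = 50.0000.
Version B weighted sum = 2·5 + 5·62 + 2·25 + 1·37 + 4·83 + 1·66 = 10 + 310 + 50 + 37 + 332 + 66 = 805; overall_B = 805/15 = 53.6667.
Difference = 50.0000 − 53.6667 = -3.6667 ≈ -3.7.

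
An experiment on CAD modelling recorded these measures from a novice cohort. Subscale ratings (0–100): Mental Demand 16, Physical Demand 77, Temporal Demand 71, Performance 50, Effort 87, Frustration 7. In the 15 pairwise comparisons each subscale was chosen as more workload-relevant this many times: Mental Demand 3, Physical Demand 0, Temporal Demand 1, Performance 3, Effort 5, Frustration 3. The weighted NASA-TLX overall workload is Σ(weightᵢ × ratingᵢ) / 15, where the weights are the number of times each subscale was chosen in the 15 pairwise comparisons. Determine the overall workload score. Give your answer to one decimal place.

48.3

The tallies are the weights (they sum to 15).
Weighted sum = 3·16 + 0·77 + 1·71 + 3·50 + 5·87 + 3·7
            = 48 + 0 + 71 + 150 + 435 + 21 = 725.
Overall workload = 725 / 15 = 48.3333 ≈ 48.3.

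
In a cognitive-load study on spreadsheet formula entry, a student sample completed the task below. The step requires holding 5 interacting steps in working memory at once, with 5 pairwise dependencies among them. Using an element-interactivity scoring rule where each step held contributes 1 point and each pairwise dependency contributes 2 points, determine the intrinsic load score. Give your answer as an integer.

15

Element contribution: 5 × 1 = 5.
Interaction contribution: 5 × 2 = 10.
Intrinsic load = 5 + 10 = 15.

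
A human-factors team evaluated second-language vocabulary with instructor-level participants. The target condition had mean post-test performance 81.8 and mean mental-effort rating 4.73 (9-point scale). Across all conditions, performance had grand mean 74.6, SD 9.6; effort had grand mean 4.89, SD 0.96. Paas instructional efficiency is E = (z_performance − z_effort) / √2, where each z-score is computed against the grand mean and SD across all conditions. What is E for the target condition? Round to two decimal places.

z_performance = (81.8 − 74.6) / 9.6 = 7.2000 / 9.6 = 0.7500.
z_effort = (4.73 − 4.89) / 0.96 = -0.1600 / 0.96 = -0.1667.
z_P − z_E = 0.7500 − (-0.1667) = 0.9167.
E = 0.9167 / √2 = 0.9167 / 1.41421 = 0.6482 ≈ 0.65.

0.65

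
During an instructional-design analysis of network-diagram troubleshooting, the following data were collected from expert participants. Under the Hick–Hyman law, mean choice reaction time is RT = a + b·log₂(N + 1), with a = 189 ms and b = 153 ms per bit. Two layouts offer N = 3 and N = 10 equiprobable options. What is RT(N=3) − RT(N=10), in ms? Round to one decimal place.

RT(3) = 189 + 153·log₂(4) = 189 + 153·2.0000 = 495.0000 ms.
RT(10) = 189 + 153·log₂(11) = 189 + 153·3.4594 = 718.2882 ms.
Difference = 495.0000 − 718.2882 = -223.2882 ≈ -223.3 ms.

-223.3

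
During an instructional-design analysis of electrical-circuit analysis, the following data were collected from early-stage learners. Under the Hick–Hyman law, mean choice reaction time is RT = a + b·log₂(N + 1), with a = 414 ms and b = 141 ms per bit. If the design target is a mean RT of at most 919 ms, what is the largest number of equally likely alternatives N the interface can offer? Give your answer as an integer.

10

Set 414 + 141·log₂(N + 1) ≤ 919.
log₂(N + 1) ≤ (919 − 414) / 141 = 3.5816.
N + 1 ≤ 2^3.5816 = 11.9721.
N ≤ 10.9721, so the largest integer N is 10.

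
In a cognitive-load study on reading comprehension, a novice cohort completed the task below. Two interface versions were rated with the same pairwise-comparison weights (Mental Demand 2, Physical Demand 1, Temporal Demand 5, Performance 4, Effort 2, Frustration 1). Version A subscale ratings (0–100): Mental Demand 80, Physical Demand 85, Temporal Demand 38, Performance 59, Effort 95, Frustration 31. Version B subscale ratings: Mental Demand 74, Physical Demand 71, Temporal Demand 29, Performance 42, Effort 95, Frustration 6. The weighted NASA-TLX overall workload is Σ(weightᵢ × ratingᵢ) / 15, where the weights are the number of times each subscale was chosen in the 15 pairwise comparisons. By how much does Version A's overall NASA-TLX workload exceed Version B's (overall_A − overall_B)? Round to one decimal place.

Version A weighted sum = 2·80 + 1·85 + 5·38 + 4·59 + 2·95 + 1·31 = 160 + 85 + 190 + 236 + 190 + 31 = 892; overall_A = 892/15 = 59.4667.
Version B weighted sum = 2·74 + 1·71 + 5·29 + 4·42 + 2·95 + 1·6 = 148 + 71 + 145 + 168 + 190 + 6 = 728; overall_B = 728/15 = 48.5333.
Difference = 59.4667 − 48.5333 = 10.9334 ≈ 10.9.

10.9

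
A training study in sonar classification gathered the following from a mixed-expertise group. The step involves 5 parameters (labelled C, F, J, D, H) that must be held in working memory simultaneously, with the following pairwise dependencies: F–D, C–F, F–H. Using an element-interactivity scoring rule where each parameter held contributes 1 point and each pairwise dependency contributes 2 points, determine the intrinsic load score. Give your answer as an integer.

11

Count of parameters held simultaneously: 5.
Count of pairwise dependencies listed: 3.
Element contribution: 5 × 1 = 5.
Interaction contribution: 3 × 2 = 6.
Intrinsic load = 5 + 6 = 11.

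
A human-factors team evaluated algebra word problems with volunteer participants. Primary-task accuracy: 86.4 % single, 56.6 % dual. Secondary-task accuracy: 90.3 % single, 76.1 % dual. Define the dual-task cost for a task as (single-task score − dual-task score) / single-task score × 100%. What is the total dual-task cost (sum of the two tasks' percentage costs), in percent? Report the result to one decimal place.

Primary cost = (86.4 − 56.6) / 86.4 × 100% = 34.4907%.
Secondary cost = (90.3 − 76.1) / 90.3 × 100% = 15.7254%.
Total = 34.4907% + 15.7254% = 50.2161% ≈ 50.2%.

50.2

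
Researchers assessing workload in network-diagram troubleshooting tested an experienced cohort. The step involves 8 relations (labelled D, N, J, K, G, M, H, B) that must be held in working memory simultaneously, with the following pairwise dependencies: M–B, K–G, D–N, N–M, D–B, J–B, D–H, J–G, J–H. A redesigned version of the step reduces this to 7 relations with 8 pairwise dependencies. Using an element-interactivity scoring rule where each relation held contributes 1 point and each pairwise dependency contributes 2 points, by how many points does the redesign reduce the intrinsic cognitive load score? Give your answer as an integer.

Original: 8 × 1 + 9 × 2 = 8 + 18 = 26.
Redesigned: 7 × 1 + 8 × 2 = 7 + 16 = 23.
Reduction = 26 − 23 = 3.

3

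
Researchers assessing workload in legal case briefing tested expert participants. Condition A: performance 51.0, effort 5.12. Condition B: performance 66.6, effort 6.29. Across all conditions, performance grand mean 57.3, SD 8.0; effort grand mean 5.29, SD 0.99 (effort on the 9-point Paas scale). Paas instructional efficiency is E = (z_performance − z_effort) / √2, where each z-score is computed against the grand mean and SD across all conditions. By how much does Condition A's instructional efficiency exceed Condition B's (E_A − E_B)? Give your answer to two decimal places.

Condition A: z_P = (51.0 − 57.3)/8.0 = -0.7875; z_E = (5.12 − 5.29)/0.99 = -0.1717; E_A = (-0.7875 − (-0.1717))/√2 = -0.4354.
Condition B: z_P = (66.6 − 57.3)/8.0 = 1.1625; z_E = (6.29 − 5.29)/0.99 = 1.0101; E_B = (1.1625 − 1.0101)/√2 = 0.1078.
E_A − E_B = -0.4354 − 0.1078 = -0.5432 ≈ -0.54.

-0.54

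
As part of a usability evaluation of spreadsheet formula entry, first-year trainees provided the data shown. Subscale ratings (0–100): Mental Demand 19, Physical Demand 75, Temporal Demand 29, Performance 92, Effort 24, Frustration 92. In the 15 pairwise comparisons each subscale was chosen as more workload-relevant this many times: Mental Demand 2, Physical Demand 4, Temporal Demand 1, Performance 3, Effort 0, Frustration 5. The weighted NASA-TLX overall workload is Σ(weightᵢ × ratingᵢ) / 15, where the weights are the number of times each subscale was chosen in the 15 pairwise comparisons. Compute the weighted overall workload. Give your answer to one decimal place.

73.5

The tallies are the weights (they sum to 15).
Weighted sum = 2·19 + 4·75 + 1·29 + 3·92 + 0·24 + 5·92
            = 38 + 300 + 29 + 276 + 0 + 460 = 1103.
Overall workload = 1103 / 15 = 73.5333 ≈ 73.5.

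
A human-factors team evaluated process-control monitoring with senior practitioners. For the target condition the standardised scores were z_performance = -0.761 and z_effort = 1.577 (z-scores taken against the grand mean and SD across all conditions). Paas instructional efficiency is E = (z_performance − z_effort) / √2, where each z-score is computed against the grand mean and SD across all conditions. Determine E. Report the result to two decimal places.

z_P − z_E = -0.761 − 1.577 = -2.3380.
E = -2.3380 / √2 = -2.3380 / 1.41421 = -1.6532 ≈ -1.65.

-1.65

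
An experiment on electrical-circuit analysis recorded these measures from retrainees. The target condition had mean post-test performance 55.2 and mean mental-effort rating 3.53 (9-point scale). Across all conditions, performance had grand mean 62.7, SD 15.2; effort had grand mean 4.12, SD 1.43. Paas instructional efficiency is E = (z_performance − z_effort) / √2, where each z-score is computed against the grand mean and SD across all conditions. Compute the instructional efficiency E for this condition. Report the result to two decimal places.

-0.06

z_performance = (55.2 − 62.7) / 15.2 = -7.5000 / 15.2 = -0.4934.
z_effort = (3.53 − 4.12) / 1.43 = -0.5900 / 1.43 = -0.4126.
z_P − z_E = -0.4934 − (-0.4126) = -0.0808.
E = -0.0808 / √2 = -0.0808 / 1.41421 = -0.0571 ≈ -0.06.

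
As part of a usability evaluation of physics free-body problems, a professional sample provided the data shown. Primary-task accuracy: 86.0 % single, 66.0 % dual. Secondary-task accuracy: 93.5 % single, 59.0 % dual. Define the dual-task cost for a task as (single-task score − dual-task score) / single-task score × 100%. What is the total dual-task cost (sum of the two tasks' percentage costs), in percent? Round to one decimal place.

Primary cost = (86.0 − 66.0) / 86.0 × 100% = 23.2558%.
Secondary cost = (93.5 − 59.0) / 93.5 × 100% = 36.8984%.
Total = 23.2558% + 36.8984% = 60.1542% ≈ 60.2%.

60.2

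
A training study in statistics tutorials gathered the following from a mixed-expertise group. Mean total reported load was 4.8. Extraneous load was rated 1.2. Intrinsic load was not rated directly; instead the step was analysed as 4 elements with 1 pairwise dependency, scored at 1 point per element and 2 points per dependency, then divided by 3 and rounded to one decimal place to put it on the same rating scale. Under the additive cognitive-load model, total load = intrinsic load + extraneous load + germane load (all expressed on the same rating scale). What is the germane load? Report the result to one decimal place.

1.6

Intrinsic (element-interactivity): (4 × 1 + 1 × 2) / 3 = 6 / 3 = 2.0000 → 2.0.
germane load = total − intrinsic − extraneous
             = 4.8 − 2.0 − 1.2 = 1.6.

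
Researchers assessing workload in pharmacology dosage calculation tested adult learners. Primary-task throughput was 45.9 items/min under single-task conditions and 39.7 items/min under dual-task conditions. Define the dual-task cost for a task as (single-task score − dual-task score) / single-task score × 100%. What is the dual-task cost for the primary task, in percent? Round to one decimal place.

Cost = (45.9 − 39.7) / 45.9 × 100%
     = 6.2000 / 45.9 × 100% = 13.5076%.
≈ 13.5%.

13.5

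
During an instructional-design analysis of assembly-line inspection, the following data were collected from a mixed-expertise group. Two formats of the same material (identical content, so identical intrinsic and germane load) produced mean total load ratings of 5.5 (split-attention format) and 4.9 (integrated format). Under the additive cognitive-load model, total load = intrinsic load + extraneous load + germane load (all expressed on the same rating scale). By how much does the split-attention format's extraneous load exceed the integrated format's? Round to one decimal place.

Intrinsic and germane load are equal across formats, so the difference in total load equals the difference in extraneous load.
Extraneous-load difference = 5.5 − 4.9 = 0.6.

0.6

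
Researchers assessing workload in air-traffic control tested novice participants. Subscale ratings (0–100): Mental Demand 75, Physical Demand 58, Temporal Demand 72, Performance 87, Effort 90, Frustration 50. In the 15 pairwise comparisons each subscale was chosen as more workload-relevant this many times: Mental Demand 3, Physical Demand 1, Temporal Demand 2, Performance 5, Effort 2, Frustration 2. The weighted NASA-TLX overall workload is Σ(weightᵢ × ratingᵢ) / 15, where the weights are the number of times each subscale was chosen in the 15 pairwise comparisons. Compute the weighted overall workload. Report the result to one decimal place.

The tallies are the weights (they sum to 15).
Weighted sum = 3·75 + 1·58 + 2·72 + 5·87 + 2·90 + 2·50
            = 225 + 58 + 144 + 435 + 180 + 100 = 1142.
Overall workload = 1142 / 15 = 76.1333 ≈ 76.1.

76.1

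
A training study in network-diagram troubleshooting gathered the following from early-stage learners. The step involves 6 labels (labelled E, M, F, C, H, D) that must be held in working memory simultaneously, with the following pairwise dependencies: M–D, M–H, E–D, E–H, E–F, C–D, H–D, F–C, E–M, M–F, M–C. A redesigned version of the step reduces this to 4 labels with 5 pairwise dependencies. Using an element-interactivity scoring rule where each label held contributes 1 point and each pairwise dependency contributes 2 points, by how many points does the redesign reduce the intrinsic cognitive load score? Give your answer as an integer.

Original: 6 × 1 + 11 × 2 = 6 + 22 = 28.
Redesigned: 4 × 1 + 5 × 2 = 4 + 10 = 14.
Reduction = 28 − 14 = 14.

14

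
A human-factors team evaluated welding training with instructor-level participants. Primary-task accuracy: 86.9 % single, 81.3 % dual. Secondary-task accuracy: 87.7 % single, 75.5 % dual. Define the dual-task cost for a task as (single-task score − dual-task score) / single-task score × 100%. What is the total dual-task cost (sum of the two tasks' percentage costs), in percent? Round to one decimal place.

Primary cost = (86.9 − 81.3) / 86.9 × 100% = 6.4442%.
Secondary cost = (87.7 − 75.5) / 87.7 × 100% = 13.9111%.
Total = 6.4442% + 13.9111% = 20.3553% ≈ 20.4%.

20.4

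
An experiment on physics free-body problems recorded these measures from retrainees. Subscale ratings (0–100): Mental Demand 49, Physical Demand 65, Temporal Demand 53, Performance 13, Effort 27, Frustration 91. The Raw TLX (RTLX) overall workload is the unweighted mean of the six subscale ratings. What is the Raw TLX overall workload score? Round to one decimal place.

Sum of ratings = 49 + 65 + 53 + 13 + 27 + 91 = 298.
RTLX = 298 / 6 = 49.6667 ≈ 49.7.

49.7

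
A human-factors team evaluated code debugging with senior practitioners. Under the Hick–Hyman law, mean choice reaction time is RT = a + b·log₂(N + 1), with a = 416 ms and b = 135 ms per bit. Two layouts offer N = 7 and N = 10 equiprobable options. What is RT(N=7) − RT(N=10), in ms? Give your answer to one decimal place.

RT(7) = 416 + 135·log₂(8) = 416 + 135·3.0000 = 821.0000 ms.
RT(10) = 416 + 135·log₂(11) = 416 + 135·3.4594 = 883.0190 ms.
Difference = 821.0000 − 883.0190 = -62.0190 ≈ -62.0 ms.

-62.0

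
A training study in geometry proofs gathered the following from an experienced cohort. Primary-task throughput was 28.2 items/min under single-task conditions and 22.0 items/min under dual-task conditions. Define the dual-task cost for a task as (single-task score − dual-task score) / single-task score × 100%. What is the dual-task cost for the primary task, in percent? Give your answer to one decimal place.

22.0

Cost = (28.2 − 22.0) / 28.2 × 100%
     = 6.2000 / 28.2 × 100% = 21.9858%.
≈ 22.0%.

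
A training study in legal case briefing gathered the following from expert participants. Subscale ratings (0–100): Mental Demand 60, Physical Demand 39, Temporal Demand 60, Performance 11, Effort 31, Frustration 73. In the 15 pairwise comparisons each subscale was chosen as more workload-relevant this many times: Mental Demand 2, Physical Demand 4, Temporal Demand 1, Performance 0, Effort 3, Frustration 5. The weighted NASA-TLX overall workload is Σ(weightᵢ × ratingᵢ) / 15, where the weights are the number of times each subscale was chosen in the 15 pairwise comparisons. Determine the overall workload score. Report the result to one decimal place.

52.9

The tallies are the weights (they sum to 15).
Weighted sum = 2·60 + 4·39 + 1·60 + 0·11 + 3·31 + 5·73
            = 120 + 156 + 60 + 0 + 93 + 365 = 794.
Overall workload = 794 / 15 = 52.9333 ≈ 52.9.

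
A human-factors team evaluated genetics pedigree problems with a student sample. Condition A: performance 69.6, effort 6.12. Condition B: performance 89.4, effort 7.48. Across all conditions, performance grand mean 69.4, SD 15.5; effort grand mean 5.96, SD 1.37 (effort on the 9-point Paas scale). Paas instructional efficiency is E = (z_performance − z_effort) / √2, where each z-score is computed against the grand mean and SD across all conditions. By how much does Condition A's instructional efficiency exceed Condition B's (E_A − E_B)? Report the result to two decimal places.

Condition A: z_P = (69.6 − 69.4)/15.5 = 0.0129; z_E = (6.12 − 5.96)/1.37 = 0.1168; E_A = (0.0129 − 0.1168)/√2 = -0.0735.
Condition B: z_P = (89.4 − 69.4)/15.5 = 1.2903; z_E = (7.48 − 5.96)/1.37 = 1.1095; E_B = (1.2903 − 1.1095)/√2 = 0.1278.
E_A − E_B = -0.0735 − 0.1278 = -0.2013 ≈ -0.20.

-0.20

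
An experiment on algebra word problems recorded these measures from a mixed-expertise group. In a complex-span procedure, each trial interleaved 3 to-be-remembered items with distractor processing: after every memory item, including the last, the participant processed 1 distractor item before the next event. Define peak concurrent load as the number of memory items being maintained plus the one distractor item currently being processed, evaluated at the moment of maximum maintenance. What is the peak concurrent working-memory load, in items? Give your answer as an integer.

Maintenance is greatest during the distractor(s) after memory item 3: all 3 memory items are being held.
One distractor item is concurrently being processed.
Peak concurrent load = 3 + 1 = 4 items.

4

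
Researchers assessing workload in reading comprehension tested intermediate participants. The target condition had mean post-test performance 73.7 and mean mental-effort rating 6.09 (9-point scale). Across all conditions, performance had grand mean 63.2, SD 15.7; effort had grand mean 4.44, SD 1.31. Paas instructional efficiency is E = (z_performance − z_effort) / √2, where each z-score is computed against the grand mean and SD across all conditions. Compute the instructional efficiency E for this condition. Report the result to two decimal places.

-0.42

z_performance = (73.7 − 63.2) / 15.7 = 10.5000 / 15.7 = 0.6688.
z_effort = (6.09 − 4.44) / 1.31 = 1.6500 / 1.31 = 1.2595.
z_P − z_E = 0.6688 − 1.2595 = -0.5907.
E = -0.5907 / √2 = -0.5907 / 1.41421 = -0.4177 ≈ -0.42.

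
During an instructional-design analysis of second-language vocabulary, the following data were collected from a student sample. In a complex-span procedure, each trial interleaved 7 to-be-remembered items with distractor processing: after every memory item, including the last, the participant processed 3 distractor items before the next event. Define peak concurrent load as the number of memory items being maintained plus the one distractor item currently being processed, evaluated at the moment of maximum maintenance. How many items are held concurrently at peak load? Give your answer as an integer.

8

Maintenance is greatest during the distractor(s) after memory item 7: all 7 memory items are being held.
One distractor item is concurrently being processed.
Peak concurrent load = 7 + 1 = 8 items.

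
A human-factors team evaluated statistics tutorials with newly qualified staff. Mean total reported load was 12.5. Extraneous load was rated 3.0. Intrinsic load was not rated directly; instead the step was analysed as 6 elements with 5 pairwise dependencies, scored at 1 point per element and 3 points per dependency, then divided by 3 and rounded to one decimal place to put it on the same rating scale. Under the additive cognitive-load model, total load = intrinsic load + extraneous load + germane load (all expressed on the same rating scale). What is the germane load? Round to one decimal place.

Intrinsic (element-interactivity): (6 × 1 + 5 × 3) / 3 = 21 / 3 = 7.0000 → 7.0.
germane load = total − intrinsic − extraneous
             = 12.5 − 7.0 − 3.0 = 2.5.

2.5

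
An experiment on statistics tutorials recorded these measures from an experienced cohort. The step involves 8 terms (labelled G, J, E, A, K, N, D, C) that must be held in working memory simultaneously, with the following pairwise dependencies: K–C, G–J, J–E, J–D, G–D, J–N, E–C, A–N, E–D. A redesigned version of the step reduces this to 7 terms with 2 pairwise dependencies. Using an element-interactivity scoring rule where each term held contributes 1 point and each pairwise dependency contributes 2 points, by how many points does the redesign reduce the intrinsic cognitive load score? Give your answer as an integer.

15

Original: 8 × 1 + 9 × 2 = 8 + 18 = 26.
Redesigned: 7 × 1 + 2 × 2 = 7 + 4 = 11.
Reduction = 26 − 11 = 15.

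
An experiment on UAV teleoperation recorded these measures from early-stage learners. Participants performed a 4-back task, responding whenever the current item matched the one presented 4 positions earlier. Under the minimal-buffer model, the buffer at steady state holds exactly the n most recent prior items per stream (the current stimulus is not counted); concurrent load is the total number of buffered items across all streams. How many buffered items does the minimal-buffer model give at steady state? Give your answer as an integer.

The buffer holds the 4 most recent prior items.
Steady-state concurrent load = 4 items.

4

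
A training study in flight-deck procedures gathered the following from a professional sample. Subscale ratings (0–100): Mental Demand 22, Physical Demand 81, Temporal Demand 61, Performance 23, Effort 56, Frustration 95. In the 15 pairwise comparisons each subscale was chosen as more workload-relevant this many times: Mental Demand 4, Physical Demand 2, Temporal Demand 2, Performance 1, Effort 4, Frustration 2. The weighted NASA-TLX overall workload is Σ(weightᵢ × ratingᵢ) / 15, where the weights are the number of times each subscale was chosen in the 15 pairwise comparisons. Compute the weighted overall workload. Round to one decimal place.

53.9

The tallies are the weights (they sum to 15).
Weighted sum = 4·22 + 2·81 + 2·61 + 1·23 + 4·56 + 2·95
            = 88 + 162 + 122 + 23 + 224 + 190 = 809.
Overall workload = 809 / 15 = 53.9333 ≈ 53.9.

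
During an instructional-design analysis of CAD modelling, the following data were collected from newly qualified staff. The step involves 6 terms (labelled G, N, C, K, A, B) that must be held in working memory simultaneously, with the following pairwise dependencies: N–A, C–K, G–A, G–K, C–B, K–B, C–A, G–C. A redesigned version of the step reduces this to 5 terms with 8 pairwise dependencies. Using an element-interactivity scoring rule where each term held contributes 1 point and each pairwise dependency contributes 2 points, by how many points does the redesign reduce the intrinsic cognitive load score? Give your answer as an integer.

1

Original: 6 × 1 + 8 × 2 = 6 + 16 = 22.
Redesigned: 5 × 1 + 8 × 2 = 5 + 16 = 21.
Reduction = 22 − 21 = 1.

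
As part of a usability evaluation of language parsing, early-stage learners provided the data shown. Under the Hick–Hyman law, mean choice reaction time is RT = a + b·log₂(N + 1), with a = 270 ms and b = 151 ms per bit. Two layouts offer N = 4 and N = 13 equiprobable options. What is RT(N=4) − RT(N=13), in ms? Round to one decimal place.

RT(4) = 270 + 151·log₂(5) = 270 + 151·2.3219 = 620.6069 ms.
RT(13) = 270 + 151·log₂(14) = 270 + 151·3.8074 = 844.9174 ms.
Difference = 620.6069 − 844.9174 = -224.3105 ≈ -224.3 ms.

-224.3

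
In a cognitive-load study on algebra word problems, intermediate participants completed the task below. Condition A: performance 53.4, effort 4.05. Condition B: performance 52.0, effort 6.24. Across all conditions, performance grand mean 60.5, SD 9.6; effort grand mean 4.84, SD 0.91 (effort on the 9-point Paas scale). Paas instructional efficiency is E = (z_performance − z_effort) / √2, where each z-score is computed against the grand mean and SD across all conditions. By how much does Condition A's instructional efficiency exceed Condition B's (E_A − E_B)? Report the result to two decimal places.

Condition A: z_P = (53.4 − 60.5)/9.6 = -0.7396; z_E = (4.05 − 4.84)/0.91 = -0.8681; E_A = (-0.7396 − (-0.8681))/√2 = 0.0909.
Condition B: z_P = (52.0 − 60.5)/9.6 = -0.8854; z_E = (6.24 − 4.84)/0.91 = 1.5385; E_B = (-0.8854 − 1.5385)/√2 = -1.7140.
E_A − E_B = 0.0909 − (-1.7140) = 1.8049 ≈ 1.80.

1.80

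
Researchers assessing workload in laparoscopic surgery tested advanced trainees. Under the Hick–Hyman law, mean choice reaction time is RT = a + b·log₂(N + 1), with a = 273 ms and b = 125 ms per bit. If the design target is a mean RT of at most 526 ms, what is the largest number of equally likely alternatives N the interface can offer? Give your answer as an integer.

Set 273 + 125·log₂(N + 1) ≤ 526.
log₂(N + 1) ≤ (526 − 273) / 125 = 2.0240.
N + 1 ≤ 2^2.0240 = 4.0671.
N ≤ 3.0671, so the largest integer N is 3.

3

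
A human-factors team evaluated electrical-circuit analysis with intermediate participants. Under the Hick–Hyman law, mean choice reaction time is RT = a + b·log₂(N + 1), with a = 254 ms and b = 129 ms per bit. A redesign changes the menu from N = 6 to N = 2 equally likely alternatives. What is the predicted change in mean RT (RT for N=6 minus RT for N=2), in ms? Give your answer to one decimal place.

RT(6) = 254 + 129·log₂(7) = 254 + 129·2.8074 = 616.1546 ms.
RT(2) = 254 + 129·log₂(3) = 254 + 129·1.5850 = 458.4650 ms.
Difference = 616.1546 − 458.4650 = 157.6896 ≈ 157.7 ms.

157.7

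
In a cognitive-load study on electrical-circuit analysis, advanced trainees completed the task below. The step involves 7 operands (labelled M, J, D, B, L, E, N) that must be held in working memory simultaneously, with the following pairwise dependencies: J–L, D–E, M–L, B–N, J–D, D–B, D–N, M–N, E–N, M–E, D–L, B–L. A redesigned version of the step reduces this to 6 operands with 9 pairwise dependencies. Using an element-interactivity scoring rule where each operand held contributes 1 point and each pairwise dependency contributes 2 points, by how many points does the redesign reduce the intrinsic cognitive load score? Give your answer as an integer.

7

Original: 7 × 1 + 12 × 2 = 7 + 24 = 31.
Redesigned: 6 × 1 + 9 × 2 = 6 + 18 = 24.
Reduction = 31 − 24 = 7.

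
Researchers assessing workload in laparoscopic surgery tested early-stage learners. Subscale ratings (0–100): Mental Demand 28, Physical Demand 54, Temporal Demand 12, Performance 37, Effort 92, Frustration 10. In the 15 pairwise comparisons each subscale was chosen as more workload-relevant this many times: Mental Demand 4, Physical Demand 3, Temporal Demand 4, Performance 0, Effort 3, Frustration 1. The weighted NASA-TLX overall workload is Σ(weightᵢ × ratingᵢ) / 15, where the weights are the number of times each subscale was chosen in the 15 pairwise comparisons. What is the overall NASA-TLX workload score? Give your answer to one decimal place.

40.5

The tallies are the weights (they sum to 15).
Weighted sum = 4·28 + 3·54 + 4·12 + 0·37 + 3·92 + 1·10
            = 112 + 162 + 48 + 0 + 276 + 10 = 608.
Overall workload = 608 / 15 = 40.5333 ≈ 40.5.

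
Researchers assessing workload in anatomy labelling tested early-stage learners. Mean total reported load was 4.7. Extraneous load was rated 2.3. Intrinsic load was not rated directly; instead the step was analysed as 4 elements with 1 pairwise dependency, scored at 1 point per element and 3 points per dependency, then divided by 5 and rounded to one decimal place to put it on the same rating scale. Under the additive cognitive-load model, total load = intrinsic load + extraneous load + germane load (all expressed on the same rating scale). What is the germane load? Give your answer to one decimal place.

1.0

Intrinsic (element-interactivity): (4 × 1 + 1 × 3) / 5 = 7 / 5 = 1.4000 → 1.4.
germane load = total − intrinsic − extraneous
             = 4.7 − 1.4 − 2.3 = 1.0.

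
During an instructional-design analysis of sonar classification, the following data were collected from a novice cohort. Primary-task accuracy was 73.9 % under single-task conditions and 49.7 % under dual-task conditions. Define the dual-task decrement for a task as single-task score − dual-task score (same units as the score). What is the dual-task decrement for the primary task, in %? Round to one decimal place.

24.2

Decrement = 73.9 − 49.7 = 24.2000 % ≈ 24.2 %.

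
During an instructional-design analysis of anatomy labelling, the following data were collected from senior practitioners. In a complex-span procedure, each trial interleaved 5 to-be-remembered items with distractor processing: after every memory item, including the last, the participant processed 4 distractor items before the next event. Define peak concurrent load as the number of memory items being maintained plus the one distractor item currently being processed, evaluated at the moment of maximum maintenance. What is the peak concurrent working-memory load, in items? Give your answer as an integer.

6

Maintenance is greatest during the distractor(s) after memory item 5: all 5 memory items are being held.
One distractor item is concurrently being processed.
Peak concurrent load = 5 + 1 = 6 items.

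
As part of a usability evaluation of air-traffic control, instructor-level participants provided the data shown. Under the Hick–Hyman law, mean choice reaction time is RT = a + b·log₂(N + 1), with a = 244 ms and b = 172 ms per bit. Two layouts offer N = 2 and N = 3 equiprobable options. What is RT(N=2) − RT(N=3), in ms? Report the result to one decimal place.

RT(2) = 244 + 172·log₂(3) = 244 + 172·1.5850 = 516.6200 ms.
RT(3) = 244 + 172·log₂(4) = 244 + 172·2.0000 = 588.0000 ms.
Difference = 516.6200 − 588.0000 = -71.3800 ≈ -71.4 ms.

-71.4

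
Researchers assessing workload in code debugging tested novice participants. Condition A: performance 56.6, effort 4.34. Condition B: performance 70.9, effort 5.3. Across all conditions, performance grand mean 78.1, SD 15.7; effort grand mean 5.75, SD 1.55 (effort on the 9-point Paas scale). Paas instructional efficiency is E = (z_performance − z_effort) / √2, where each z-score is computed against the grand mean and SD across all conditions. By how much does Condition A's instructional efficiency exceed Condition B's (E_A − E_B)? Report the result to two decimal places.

-0.21

Condition A: z_P = (56.6 − 78.1)/15.7 = -1.3694; z_E = (4.34 − 5.75)/1.55 = -0.9097; E_A = (-1.3694 − (-0.9097))/√2 = -0.3251.
Condition B: z_P = (70.9 − 78.1)/15.7 = -0.4586; z_E = (5.3 − 5.75)/1.55 = -0.2903; E_B = (-0.4586 − (-0.2903))/√2 = -0.1190.
E_A − E_B = -0.3251 − (-0.1190) = -0.2061 ≈ -0.21.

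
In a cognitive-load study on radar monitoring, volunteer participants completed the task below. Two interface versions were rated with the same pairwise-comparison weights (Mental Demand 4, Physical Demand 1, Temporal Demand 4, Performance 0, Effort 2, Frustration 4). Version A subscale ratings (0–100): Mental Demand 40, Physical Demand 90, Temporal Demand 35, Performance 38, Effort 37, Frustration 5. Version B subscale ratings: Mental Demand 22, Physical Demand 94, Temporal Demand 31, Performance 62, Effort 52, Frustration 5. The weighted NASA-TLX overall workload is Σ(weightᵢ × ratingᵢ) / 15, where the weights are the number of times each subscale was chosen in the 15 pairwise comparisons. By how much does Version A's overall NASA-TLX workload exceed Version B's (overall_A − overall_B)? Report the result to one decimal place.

3.6

Version A weighted sum = 4·40 + 1·90 + 4·35 + 0·38 + 2·37 + 4·5 = 160 + 90 + 140 + 0 + 74 + 20 = 484; overall_A = 484/15 = 32.2667.
Version B weighted sum = 4·22 + 1·94 + 4·31 + 0·62 + 2·52 + 4·5 = 88 + 94 + 124 + 0 + 104 + 20 = 430; overall_B = 430/15 = 28.6667.
Difference = 32.2667 − 28.6667 = 3.6000 ≈ 3.6.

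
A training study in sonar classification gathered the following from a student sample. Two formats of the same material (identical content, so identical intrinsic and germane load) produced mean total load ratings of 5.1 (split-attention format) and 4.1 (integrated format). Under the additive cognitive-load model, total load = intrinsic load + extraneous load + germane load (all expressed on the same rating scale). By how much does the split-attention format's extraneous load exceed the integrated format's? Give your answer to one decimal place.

Intrinsic and germane load are equal across formats, so the difference in total load equals the difference in extraneous load.
Extraneous-load difference = 5.1 − 4.1 = 1.0.

1.0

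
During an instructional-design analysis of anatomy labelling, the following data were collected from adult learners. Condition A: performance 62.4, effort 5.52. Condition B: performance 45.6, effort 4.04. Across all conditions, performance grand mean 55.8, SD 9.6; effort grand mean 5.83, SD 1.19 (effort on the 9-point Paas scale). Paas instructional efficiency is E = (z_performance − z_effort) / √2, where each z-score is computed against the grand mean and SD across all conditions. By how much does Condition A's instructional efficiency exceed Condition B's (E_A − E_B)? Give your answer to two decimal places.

0.36

Condition A: z_P = (62.4 − 55.8)/9.6 = 0.6875; z_E = (5.52 − 5.83)/1.19 = -0.2605; E_A = (0.6875 − (-0.2605))/√2 = 0.6703.
Condition B: z_P = (45.6 − 55.8)/9.6 = -1.0625; z_E = (4.04 − 5.83)/1.19 = -1.5042; E_B = (-1.0625 − (-1.5042))/√2 = 0.3123.
E_A − E_B = 0.6703 − 0.3123 = 0.3580 ≈ 0.36.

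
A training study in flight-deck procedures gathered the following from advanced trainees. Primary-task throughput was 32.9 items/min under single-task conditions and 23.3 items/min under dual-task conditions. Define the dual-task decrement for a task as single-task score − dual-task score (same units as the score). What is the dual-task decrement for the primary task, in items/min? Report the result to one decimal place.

Decrement = 32.9 − 23.3 = 9.6000 items/min ≈ 9.6 items/min.

9.6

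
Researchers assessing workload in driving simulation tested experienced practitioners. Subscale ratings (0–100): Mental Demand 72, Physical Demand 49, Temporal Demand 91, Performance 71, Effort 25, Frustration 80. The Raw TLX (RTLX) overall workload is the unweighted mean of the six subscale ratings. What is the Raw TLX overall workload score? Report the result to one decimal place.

64.7

Sum of ratings = 72 + 49 + 91 + 71 + 25 + 80 = 388.
RTLX = 388 / 6 = 64.6667 ≈ 64.7.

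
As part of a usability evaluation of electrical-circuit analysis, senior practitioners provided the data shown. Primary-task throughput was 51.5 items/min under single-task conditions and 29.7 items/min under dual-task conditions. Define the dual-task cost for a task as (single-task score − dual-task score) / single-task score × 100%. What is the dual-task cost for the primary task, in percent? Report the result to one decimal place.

42.3

Cost = (51.5 − 29.7) / 51.5 × 100%
     = 21.8000 / 51.5 × 100% = 42.3301%.
≈ 42.3%.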